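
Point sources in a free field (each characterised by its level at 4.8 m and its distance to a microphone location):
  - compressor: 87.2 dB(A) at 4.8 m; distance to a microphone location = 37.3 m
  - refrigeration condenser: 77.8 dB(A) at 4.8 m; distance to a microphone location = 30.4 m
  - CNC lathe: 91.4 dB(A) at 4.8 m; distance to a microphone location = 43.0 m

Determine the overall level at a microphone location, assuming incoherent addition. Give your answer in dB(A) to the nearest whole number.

Propagate each source to the receiver with L = L_ref − 20·log₁₀(r/r_ref), then add intensities.
compressor: 87.2 − 20·log₁₀(37.3/4.8) = 87.2 − 17.81 = 69.39 dB(A).
refrigeration condenser: 77.8 − 20·log₁₀(30.4/4.8) = 77.8 − 16.03 = 61.77 dB(A).
CNC lathe: 91.4 − 20·log₁₀(43.0/4.8) = 91.4 − 19.04 = 72.36 dB(A).
Σ 10^(L/10) = 2.739e+07 → L_total = 10·log₁₀(2.739e+07) = 74.38 dB(A).

74 dB(A)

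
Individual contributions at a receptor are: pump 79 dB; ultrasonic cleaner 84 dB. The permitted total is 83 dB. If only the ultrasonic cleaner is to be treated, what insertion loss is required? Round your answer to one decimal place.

3.2 dB

Fixed contribution from the other source: Σ 10^(L/10) = 10^(79/10) = 7.943e+07 (79.00 dB).
The limit corresponds to 10^(83/10) = 1.995e+08; subtracting the fixed part leaves 1.201e+08 for the ultrasonic cleaner, i.e. 80.80 dB.
So the ultrasonic cleaner must be reduced from 84 to 80.80 dB: IL = 3.20 dB.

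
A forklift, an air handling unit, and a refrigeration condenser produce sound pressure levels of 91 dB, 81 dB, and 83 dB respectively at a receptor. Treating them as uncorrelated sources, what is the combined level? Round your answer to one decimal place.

92.0 dB

For uncorrelated sources the intensities add, so convert each level to linear form, sum, and take 10·log₁₀ of the total.
Σ 10^(L/10) = 10^(91/10) + 10^(81/10) + 10^(83/10) = 1.584e+09.
L_total = 10·log₁₀(1.584e+09) = 92.00 dB.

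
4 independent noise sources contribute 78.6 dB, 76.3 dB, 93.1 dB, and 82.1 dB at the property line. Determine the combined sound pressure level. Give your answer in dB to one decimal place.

93.7 dB

For uncorrelated sources the intensities add, so convert each level to linear form, sum, and take 10·log₁₀ of the total.
Σ 10^(L/10) = 10^(78.6/10) + 10^(76.3/10) + 10^(93.1/10) + 10^(82.1/10) = 2.319e+09.
L_total = 10·log₁₀(2.319e+09) = 93.65 dB.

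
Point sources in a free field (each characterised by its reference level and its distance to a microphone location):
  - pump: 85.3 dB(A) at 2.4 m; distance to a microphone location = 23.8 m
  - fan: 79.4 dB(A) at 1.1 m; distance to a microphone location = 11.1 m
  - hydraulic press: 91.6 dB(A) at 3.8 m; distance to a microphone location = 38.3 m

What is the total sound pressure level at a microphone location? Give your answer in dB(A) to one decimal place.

Propagate each source to the receiver with L = L_ref − 20·log₁₀(r/r_ref), then add intensities.
pump: 85.3 − 20·log₁₀(23.8/2.4) = 85.3 − 19.93 = 65.37 dB(A).
fan: 79.4 − 20·log₁₀(11.1/1.1) = 79.4 − 20.08 = 59.32 dB(A).
hydraulic press: 91.6 − 20·log₁₀(38.3/3.8) = 91.6 − 20.07 = 71.53 dB(A).
Σ 10^(L/10) = 1.853e+07 → L_total = 10·log₁₀(1.853e+07) = 72.68 dB(A).

72.7 dB(A)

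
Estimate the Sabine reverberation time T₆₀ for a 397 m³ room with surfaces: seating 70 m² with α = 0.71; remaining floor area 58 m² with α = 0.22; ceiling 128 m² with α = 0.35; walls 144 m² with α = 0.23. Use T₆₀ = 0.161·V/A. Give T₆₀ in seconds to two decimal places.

A = Σ Sᵢαᵢ = 70·0.71 + 58·0.22 + 128·0.35 + 144·0.23 = 140.38 m².
T₆₀ = 0.161·V/A = 0.161·397/140.38 = 0.455 s.

0.46 s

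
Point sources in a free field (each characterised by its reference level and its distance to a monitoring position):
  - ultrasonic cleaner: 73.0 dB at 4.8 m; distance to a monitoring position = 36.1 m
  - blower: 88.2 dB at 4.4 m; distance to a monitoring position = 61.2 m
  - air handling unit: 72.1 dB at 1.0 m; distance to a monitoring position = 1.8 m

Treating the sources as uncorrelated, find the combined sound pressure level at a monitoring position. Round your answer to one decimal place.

Propagate each source to the receiver with L = L_ref − 20·log₁₀(r/r_ref), then add intensities.
ultrasonic cleaner: 73.0 − 20·log₁₀(36.1/4.8) = 73.0 − 17.53 = 55.47 dB.
blower: 88.2 − 20·log₁₀(61.2/4.4) = 88.2 − 22.87 = 65.33 dB.
air handling unit: 72.1 − 20·log₁₀(1.8/1.0) = 72.1 − 5.11 = 66.99 dB.
Σ 10^(L/10) = 8.773e+06 → L_total = 10·log₁₀(8.773e+06) = 69.43 dB.

69.4 dB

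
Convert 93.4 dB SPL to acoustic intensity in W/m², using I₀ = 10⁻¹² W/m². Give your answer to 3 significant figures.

I/I₀ = 10^(93.4/10) = 2.188e+09, so I = 2.188e+09 × 10⁻¹² W/m².

0.00219 W/m²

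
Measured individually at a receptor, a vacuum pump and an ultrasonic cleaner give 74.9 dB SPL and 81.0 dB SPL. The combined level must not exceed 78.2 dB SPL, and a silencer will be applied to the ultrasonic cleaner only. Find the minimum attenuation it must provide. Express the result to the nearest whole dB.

6 dB

The untreated sources together contribute 10^(74.9/10) = 3.090e+07, i.e. 74.90 dB SPL.
To meet 78.2 dB SPL overall, the treated ultrasonic cleaner may contribute at most 10^(78.2/10) − 3.090e+07 = 3.517e+07, i.e. 75.46 dB SPL.
Required insertion loss = 81.0 − 75.46 = 5.54 dB.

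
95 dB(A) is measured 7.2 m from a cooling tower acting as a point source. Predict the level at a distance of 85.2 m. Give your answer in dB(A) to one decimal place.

Point-source attenuation: ΔL = 20·log₁₀(r₂/r₁) = 20·log₁₀(85.2/7.2) = 21.462 dB.
L₂ = 95 − 20·log₁₀(85.2/7.2) = 95 − 21.462 = 73.54 dB(A).

73.5 dB(A)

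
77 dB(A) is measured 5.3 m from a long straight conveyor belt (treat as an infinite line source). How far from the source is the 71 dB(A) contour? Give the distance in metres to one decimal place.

21.1 m

Line-source spreading drops the level by 10·log₁₀(r₂/r₁); inverting, r₂/r₁ = 10^(ΔL/10).
r₂ = 5.3·10^((77−71)/10) = 5.3·10^(6.0/10) = 21.10 m.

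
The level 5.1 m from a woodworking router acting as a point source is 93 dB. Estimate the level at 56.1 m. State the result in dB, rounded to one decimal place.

Spherical spreading from a point source gives a 20·log₁₀(r₂/r₁) drop.
L₂ = 93 − 20·log₁₀(56.1/5.1) = 93 − 20.828 = 72.17 dB.

72.2 dB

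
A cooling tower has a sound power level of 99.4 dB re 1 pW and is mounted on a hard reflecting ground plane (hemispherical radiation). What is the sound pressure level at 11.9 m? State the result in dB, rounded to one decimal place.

Free-field hemispherical radiation: L_p = L_w − 10·log₁₀(2π·r²), r = 11.9 m.
2π·r² = 889.8 m², 10·log₁₀ of that is 29.493 dB.
L_p = 99.4 − 29.493 = 69.91 dB.

69.9 dB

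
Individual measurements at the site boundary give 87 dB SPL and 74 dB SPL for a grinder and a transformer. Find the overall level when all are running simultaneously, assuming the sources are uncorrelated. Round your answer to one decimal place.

Incoherent sources combine by intensity addition: L_total = 10·log₁₀(Σ 10^(L_i/10)).
Σ 10^(L/10) = 10^(87/10) + 10^(74/10) = 5.263e+08.
L_total = 10·log₁₀(5.263e+08) = 87.21 dB SPL.

87.2 dB SPL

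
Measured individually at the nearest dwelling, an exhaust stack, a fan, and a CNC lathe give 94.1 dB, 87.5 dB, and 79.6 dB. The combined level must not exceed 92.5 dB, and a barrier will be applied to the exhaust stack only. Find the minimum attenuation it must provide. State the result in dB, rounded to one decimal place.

3.6 dB

Fixed contribution from the other sources: Σ 10^(L/10) = 10^(87.5/10) + 10^(79.6/10) = 6.535e+08 (88.15 dB).
To meet 92.5 dB overall, the treated exhaust stack may contribute at most 10^(92.5/10) − 6.535e+08 = 1.125e+09, i.e. 90.51 dB.
Required insertion loss = 94.1 − 90.51 = 3.59 dB.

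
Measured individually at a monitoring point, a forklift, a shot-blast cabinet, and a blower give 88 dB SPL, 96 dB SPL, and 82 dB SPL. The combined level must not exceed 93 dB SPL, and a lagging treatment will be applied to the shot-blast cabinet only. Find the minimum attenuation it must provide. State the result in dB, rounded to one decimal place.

5.2 dB

Everything except the shot-blast cabinet sums to 10^(88/10) + 10^(82/10) = 7.894e+08 in linear terms, 88.97 dB SPL.
To meet 93 dB SPL overall, the treated shot-blast cabinet may contribute at most 10^(93/10) − 7.894e+08 = 1.206e+09, i.e. 90.81 dB SPL.
Required insertion loss = 96 − 90.81 = 5.19 dB.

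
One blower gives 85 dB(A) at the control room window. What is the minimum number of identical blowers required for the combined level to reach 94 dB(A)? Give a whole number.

Need L₁ + 10·log₁₀ N ≥ 94, i.e. log₁₀ N ≥ 0.90.
N ≥ 10^(9.0/10) = 7.943, so N = 8.

8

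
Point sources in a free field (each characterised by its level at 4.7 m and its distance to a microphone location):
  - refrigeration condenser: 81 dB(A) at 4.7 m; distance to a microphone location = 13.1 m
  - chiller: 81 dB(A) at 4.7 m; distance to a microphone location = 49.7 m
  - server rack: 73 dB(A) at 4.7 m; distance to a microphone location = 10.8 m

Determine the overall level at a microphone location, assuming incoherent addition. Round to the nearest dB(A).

73 dB(A)

Propagate each source to the receiver with L = L_ref − 20·log₁₀(r/r_ref), then add intensities.
refrigeration condenser: 81 − 20·log₁₀(13.1/4.7) = 81 − 8.90 = 72.10 dB(A).
chiller: 81 − 20·log₁₀(49.7/4.7) = 81 − 20.49 = 60.51 dB(A).
server rack: 73 − 20·log₁₀(10.8/4.7) = 73 − 7.23 = 65.77 dB(A).
Σ 10^(L/10) = 2.111e+07 → L_total = 10·log₁₀(2.111e+07) = 73.24 dB(A).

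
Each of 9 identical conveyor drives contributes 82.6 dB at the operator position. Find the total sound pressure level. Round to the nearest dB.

92 dB

With 9 equal, uncorrelated contributions the intensity is 9× that of one unit, giving a rise of 10·log₁₀ 9.
L_total = 82.6 + 10·log₁₀(9) = 82.6 + 9.542 = 92.14 dB.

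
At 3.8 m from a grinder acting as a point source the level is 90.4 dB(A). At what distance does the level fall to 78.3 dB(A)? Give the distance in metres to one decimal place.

For a point source L₁ − L₂ = 20·log₁₀(r₂/r₁), so r₂ = r₁·10^((L₁−L₂)/20).
r₂ = 3.8·10^((90.4−78.3)/20) = 3.8·10^(12.1/20) = 15.30 m.

15.3 m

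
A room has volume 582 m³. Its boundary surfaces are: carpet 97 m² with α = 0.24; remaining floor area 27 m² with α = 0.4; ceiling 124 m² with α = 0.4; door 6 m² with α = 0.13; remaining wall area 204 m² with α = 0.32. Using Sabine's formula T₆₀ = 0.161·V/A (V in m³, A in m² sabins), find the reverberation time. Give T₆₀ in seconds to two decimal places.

A = Σ Sᵢαᵢ = 97·0.24 + 27·0.4 + 124·0.4 + 6·0.13 + 204·0.32 = 149.74 m².
T₆₀ = 0.161 × 582 / 149.74 = 0.626 s.

0.63 s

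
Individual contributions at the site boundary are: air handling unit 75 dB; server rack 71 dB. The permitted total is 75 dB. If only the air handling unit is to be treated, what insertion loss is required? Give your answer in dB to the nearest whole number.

Fixed contribution from the other source: Σ 10^(L/10) = 10^(71/10) = 1.259e+07 (71.00 dB).
To meet 75 dB overall, the treated air handling unit may contribute at most 10^(75/10) − 1.259e+07 = 1.903e+07, i.e. 72.80 dB.
So the air handling unit must be reduced from 75 to 72.80 dB: IL = 2.20 dB.

2 dB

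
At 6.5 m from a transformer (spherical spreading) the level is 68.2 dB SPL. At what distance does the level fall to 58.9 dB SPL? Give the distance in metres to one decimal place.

19.0 m

The 9.3 dB drop corresponds to a distance ratio of 10^(9.3/20) for a point source.
r₂ = 6.5·10^((68.2−58.9)/20) = 6.5·10^(9.3/20) = 18.96 m.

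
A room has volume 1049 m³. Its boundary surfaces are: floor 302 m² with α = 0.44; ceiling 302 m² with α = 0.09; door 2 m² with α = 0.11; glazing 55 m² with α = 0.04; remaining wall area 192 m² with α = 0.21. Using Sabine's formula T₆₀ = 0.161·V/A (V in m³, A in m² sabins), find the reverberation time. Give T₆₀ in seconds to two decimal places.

A = Σ Sᵢαᵢ = 302·0.44 + 302·0.09 + 2·0.11 + 55·0.04 + 192·0.21 = 202.80 m².
T₆₀ = 0.161·V/A = 0.161·1049/202.80 = 0.833 s.

0.83 s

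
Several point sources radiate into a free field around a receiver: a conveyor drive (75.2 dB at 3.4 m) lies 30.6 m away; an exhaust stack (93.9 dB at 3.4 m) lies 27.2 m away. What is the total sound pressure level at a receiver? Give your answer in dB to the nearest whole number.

First find each source's level at the receiver (point-source: −20·log₁₀(r/r_ref)), then combine on an intensity basis.
conveyor drive: 75.2 − 20·log₁₀(30.6/3.4) = 75.2 − 19.08 = 56.12 dB.
exhaust stack: 93.9 − 20·log₁₀(27.2/3.4) = 93.9 − 18.06 = 75.84 dB.
Σ 10^(L/10) = 3.876e+07 → L_total = 10·log₁₀(3.876e+07) = 75.88 dB.

76 dB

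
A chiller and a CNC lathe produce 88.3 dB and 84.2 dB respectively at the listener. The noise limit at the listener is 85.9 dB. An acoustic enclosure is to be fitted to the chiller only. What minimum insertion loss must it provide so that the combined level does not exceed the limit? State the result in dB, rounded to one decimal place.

Fixed contribution from the other source: Σ 10^(L/10) = 10^(84.2/10) = 2.630e+08 (84.20 dB).
To meet 85.9 dB overall, the treated chiller may contribute at most 10^(85.9/10) − 2.630e+08 = 1.260e+08, i.e. 81.00 dB.
Required insertion loss = 88.3 − 81.00 = 7.30 dB.

7.3 dB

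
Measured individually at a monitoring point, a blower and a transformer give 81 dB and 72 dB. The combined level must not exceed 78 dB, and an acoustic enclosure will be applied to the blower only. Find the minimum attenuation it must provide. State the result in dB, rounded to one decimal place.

4.3 dB

Everything except the blower sums to 10^(72/10) = 1.585e+07 in linear terms, 72.00 dB.
The limit corresponds to 10^(78/10) = 6.310e+07; subtracting the fixed part leaves 4.725e+07 for the blower, i.e. 76.74 dB.
So the blower must be reduced from 81 to 76.74 dB: IL = 4.26 dB.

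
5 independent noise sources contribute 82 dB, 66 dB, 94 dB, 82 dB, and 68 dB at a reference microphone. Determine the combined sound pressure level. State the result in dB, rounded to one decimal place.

94.5 dB

Incoherent sources combine by intensity addition: L_total = 10·log₁₀(Σ 10^(L_i/10)).
Σ 10^(L/10) = 10^(82/10) + 10^(66/10) + 10^(94/10) + 10^(82/10) + 10^(68/10) = 2.839e+09.
L_total = 10·log₁₀(2.839e+09) = 94.53 dB.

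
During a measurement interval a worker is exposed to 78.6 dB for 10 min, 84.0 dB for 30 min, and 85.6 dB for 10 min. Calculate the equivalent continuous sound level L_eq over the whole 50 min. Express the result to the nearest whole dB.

84 dB

L_eq = 10·log₁₀[(1/T)·Σ tᵢ·10^(Lᵢ/10)] with T = 50 min.
Σ tᵢ·10^(Lᵢ/10) = 10·10^(78.6/10) + 30·10^(84.0/10) + 10·10^(85.6/10) = 1.189e+10.
L_eq = 10·log₁₀(1.189e+10/50) = 83.76 dB.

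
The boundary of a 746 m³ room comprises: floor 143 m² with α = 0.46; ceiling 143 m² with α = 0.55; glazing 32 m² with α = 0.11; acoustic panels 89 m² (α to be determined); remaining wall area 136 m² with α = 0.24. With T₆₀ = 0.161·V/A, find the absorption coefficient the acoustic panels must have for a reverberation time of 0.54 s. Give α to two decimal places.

Required total absorption A = 0.161·746/0.54 = 222.42 m².
Absorption from the other surfaces = 143·0.46 + 143·0.55 + 32·0.11 + 136·0.24 = 180.59 m², so the acoustic panels must supply 41.83 m² over 89 m².
α = 41.83/89 = 0.470.

0.47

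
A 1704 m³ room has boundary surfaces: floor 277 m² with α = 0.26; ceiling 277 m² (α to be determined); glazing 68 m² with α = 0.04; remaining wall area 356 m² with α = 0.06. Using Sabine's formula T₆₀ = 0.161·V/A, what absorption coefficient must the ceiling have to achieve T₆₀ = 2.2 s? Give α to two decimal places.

0.10

A = 0.161·V/T₆₀ = 0.161·1704/2.2 = 124.70 m² sabins.
Absorption from the other surfaces = 277·0.26 + 68·0.04 + 356·0.06 = 96.10 m², so the ceiling must supply 28.60 m² over 277 m².
α = 28.60/277 = 0.103.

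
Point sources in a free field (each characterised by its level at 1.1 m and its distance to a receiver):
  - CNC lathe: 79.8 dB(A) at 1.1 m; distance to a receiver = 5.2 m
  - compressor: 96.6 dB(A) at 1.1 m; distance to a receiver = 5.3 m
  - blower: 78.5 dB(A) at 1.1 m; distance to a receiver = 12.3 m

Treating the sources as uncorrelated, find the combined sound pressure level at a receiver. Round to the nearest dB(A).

Propagate each source to the receiver with L = L_ref − 20·log₁₀(r/r_ref), then add intensities.
CNC lathe: 79.8 − 20·log₁₀(5.2/1.1) = 79.8 − 13.49 = 66.31 dB(A).
compressor: 96.6 − 20·log₁₀(5.3/1.1) = 96.6 − 13.66 = 82.94 dB(A).
blower: 78.5 − 20·log₁₀(12.3/1.1) = 78.5 − 20.97 = 57.53 dB(A).
Σ 10^(L/10) = 2.017e+08 → L_total = 10·log₁₀(2.017e+08) = 83.05 dB(A).

83 dB(A)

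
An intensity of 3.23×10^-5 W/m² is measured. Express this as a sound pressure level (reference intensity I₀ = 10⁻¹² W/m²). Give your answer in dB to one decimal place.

I/I₀ = 3.23×10^-5/10⁻¹² = 3.23×10^7, and L = 10·log₁₀(I/I₀).
L = 10·(0.5092 + 7) = 75.09 dB.

75.1 dB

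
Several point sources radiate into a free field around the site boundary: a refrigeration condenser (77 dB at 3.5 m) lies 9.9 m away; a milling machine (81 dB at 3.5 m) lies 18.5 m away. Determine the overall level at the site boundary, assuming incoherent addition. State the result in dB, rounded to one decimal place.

70.3 dB

First find each source's level at the receiver (point-source: −20·log₁₀(r/r_ref)), then combine on an intensity basis.
refrigeration condenser: 77 − 20·log₁₀(9.9/3.5) = 77 − 9.03 = 67.97 dB.
milling machine: 81 − 20·log₁₀(18.5/3.5) = 81 − 14.46 = 66.54 dB.
Σ 10^(L/10) = 1.077e+07 → L_total = 10·log₁₀(1.077e+07) = 70.32 dB.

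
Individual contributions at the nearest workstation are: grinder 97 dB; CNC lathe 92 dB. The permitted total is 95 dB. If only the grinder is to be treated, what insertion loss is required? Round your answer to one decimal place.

Everything except the grinder sums to 10^(92/10) = 1.585e+09 in linear terms, 92.00 dB.
The limit corresponds to 10^(95/10) = 3.162e+09; subtracting the fixed part leaves 1.577e+09 for the grinder, i.e. 91.98 dB.
So the grinder must be reduced from 97 to 91.98 dB: IL = 5.02 dB.

5.0 dB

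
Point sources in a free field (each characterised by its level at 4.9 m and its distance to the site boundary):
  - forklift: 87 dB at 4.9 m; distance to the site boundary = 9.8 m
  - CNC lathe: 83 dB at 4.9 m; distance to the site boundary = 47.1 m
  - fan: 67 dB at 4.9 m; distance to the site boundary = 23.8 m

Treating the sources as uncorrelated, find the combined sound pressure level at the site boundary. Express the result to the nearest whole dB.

81 dB

Propagate each source to the receiver with L = L_ref − 20·log₁₀(r/r_ref), then add intensities.
forklift: 87 − 20·log₁₀(9.8/4.9) = 87 − 6.02 = 80.98 dB.
CNC lathe: 83 − 20·log₁₀(47.1/4.9) = 83 − 19.66 = 63.34 dB.
fan: 67 − 20·log₁₀(23.8/4.9) = 67 − 13.73 = 53.27 dB.
Σ 10^(L/10) = 1.277e+08 → L_total = 10·log₁₀(1.277e+08) = 81.06 dB.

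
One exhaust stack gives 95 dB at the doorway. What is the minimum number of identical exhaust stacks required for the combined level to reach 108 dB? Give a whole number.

20

The shortfall is 108 − 95 = 13.0 dB, and N units add 10·log₁₀ N, so need 10·log₁₀ N ≥ 13.0.
N ≥ 10^(13.0/10) = 19.953, so N = 20.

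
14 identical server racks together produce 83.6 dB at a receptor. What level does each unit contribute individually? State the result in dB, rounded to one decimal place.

72.1 dB

For N identical incoherent sources L_total = L₁ + 10·log₁₀ N, so L₁ = 83.6 − 10·log₁₀(14) = 83.6 − 11.461.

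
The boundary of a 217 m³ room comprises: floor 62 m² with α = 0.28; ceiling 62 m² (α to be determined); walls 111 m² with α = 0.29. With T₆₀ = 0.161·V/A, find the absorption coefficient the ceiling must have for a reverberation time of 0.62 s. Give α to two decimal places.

From T₆₀ = 0.161·V/A, the target T₆₀ = 0.62 s needs A = 0.161·217/0.62 = 56.35 m².
Absorption from the other surfaces = 62·0.28 + 111·0.29 = 49.55 m², so the ceiling must supply 6.80 m² over 62 m².
α = 6.80/62 = 0.110.

0.11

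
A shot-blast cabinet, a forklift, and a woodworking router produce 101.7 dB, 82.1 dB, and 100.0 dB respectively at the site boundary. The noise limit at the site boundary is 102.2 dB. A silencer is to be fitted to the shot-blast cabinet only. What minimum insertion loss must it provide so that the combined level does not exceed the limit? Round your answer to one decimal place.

Everything except the shot-blast cabinet sums to 10^(82.1/10) + 10^(100.0/10) = 1.016e+10 in linear terms, 100.07 dB.
The limit corresponds to 10^(102.2/10) = 1.660e+10; subtracting the fixed part leaves 6.434e+09 for the shot-blast cabinet, i.e. 98.08 dB.
So the shot-blast cabinet must be reduced from 101.7 to 98.08 dB: IL = 3.62 dB.

3.6 dB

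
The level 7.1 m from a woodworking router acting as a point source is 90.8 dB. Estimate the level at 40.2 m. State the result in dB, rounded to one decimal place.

For a point source, L₂ = L₁ − 20·log₁₀(r₂/r₁).
L₂ = 90.8 − 20·log₁₀(40.2/7.1) = 90.8 − 15.059 = 75.74 dB.

75.7 dB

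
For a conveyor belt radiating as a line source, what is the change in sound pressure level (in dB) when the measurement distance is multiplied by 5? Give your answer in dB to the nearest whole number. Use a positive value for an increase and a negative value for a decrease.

Line-source spreading: ΔL = −10·log₁₀(r₂/r₁).
ΔL = −10·log₁₀(5) = -6.99 dB.

-7 dB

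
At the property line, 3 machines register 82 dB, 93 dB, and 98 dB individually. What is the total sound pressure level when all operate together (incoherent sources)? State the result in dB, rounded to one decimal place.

99.3 dB

For uncorrelated sources the intensities add, so convert each level to linear form, sum, and take 10·log₁₀ of the total.
Σ 10^(L/10) = 10^(82/10) + 10^(93/10) + 10^(98/10) = 8.463e+09.
L_total = 10·log₁₀(8.463e+09) = 99.28 dB.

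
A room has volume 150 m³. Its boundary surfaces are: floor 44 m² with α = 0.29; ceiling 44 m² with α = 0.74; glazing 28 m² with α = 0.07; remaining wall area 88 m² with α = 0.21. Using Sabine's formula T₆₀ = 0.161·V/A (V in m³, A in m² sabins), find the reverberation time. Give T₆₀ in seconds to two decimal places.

A = Σ Sᵢαᵢ = 44·0.29 + 44·0.74 + 28·0.07 + 88·0.21 = 65.76 m².
T₆₀ = 0.161 × 150 / 65.76 = 0.367 s.

0.37 s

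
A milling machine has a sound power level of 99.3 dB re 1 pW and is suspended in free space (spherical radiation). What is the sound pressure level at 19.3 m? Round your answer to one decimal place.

62.6 dB

Free-field spherical radiation: L_p = L_w − 10·log₁₀(4π·r²), r = 19.3 m.
4π·r² = 4681 m², 10·log₁₀ of that is 36.703 dB.
L_p = 99.3 − 36.703 = 62.60 dB.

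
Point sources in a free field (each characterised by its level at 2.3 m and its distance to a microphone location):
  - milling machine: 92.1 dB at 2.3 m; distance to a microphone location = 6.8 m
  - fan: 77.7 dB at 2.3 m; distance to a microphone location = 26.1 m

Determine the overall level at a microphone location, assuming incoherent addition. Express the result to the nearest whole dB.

83 dB

Apply inverse-square spreading to bring every level to the receiver, then sum 10^(L/10).
milling machine: 92.1 − 20·log₁₀(6.8/2.3) = 92.1 − 9.42 = 82.68 dB.
fan: 77.7 − 20·log₁₀(26.1/2.3) = 77.7 − 21.10 = 56.60 dB.
Σ 10^(L/10) = 1.860e+08 → L_total = 10·log₁₀(1.860e+08) = 82.70 dB.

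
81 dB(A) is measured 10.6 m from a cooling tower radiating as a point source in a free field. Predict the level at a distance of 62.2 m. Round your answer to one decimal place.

Point-source attenuation: ΔL = 20·log₁₀(r₂/r₁) = 20·log₁₀(62.2/10.6) = 15.370 dB.
L₂ = 81 − 20·log₁₀(62.2/10.6) = 81 − 15.370 = 65.63 dB(A).

65.6 dB(A)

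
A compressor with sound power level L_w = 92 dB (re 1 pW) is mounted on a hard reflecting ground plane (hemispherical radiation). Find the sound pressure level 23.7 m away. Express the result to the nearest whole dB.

57 dB

Free-field hemispherical radiation: L_p = L_w − 10·log₁₀(2π·r²), r = 23.7 m.
2π·r² = 3529 m², 10·log₁₀ of that is 35.477 dB.
L_p = 92 − 35.477 = 56.52 dB.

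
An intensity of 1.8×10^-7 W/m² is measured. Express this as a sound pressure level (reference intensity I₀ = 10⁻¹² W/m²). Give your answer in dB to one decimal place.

L = 10·log₁₀(I/I₀) = 10·log₁₀(1.8×10^-7/10⁻¹²) = 10·log₁₀(1.8×10^5).
L = 10·(0.2553 + 5) = 52.55 dB.

52.6 dB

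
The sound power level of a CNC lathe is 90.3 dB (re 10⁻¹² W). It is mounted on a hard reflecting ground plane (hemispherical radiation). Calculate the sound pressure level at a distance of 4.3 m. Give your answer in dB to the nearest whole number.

70 dB

Free-field hemispherical radiation: L_p = L_w − 10·log₁₀(2π·r²), r = 4.3 m.
2π·r² = 116.2 m², 10·log₁₀ of that is 20.651 dB.
L_p = 90.3 − 20.651 = 69.65 dB.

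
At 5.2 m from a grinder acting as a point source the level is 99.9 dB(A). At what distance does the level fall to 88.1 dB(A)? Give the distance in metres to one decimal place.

Point-source spreading drops the level by 20·log₁₀(r₂/r₁); inverting, r₂/r₁ = 10^(ΔL/20).
r₂ = 5.2·10^((99.9−88.1)/20) = 5.2·10^(11.8/20) = 20.23 m.

20.2 m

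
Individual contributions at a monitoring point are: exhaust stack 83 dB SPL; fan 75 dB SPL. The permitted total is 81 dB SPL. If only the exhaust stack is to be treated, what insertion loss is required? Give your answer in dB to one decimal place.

Everything except the exhaust stack sums to 10^(75/10) = 3.162e+07 in linear terms, 75.00 dB SPL.
The limit corresponds to 10^(81/10) = 1.259e+08; subtracting the fixed part leaves 9.427e+07 for the exhaust stack, i.e. 79.74 dB SPL.
Required insertion loss = 83 − 79.74 = 3.26 dB.

3.3 dB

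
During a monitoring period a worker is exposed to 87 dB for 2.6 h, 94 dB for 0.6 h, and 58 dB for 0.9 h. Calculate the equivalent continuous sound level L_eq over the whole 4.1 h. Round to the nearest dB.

L_eq = 10·log₁₀[(1/T)·Σ tᵢ·10^(Lᵢ/10)] with T = 4.1 h.
Σ tᵢ·10^(Lᵢ/10) = 2.6·10^(87/10) + 0.6·10^(94/10) + 0.9·10^(58/10) = 2.811e+09.
L_eq = 10·log₁₀(2.811e+09/4.1) = 88.36 dB.

88 dB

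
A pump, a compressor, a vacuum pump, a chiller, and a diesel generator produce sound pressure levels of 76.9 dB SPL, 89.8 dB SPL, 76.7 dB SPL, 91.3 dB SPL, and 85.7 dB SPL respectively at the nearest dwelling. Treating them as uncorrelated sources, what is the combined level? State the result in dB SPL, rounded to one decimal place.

94.4 dB SPL

Incoherent sources combine by intensity addition: L_total = 10·log₁₀(Σ 10^(L_i/10)).
Σ 10^(L/10) = 10^(76.9/10) + 10^(89.8/10) + 10^(76.7/10) + 10^(91.3/10) + 10^(85.7/10) = 2.771e+09.
L_total = 10·log₁₀(2.771e+09) = 94.43 dB SPL.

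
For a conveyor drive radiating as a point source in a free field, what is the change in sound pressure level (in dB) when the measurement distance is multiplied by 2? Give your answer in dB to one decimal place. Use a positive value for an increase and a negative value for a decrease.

-6.0 dB

With spherical spreading the level changes by −20·log₁₀(r₂/r₁).
ΔL = −20·log₁₀(2) = -6.02 dB.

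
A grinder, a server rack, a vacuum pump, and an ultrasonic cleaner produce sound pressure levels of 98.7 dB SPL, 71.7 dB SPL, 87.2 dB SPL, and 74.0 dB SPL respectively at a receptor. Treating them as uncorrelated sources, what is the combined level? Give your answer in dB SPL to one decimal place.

Incoherent sources combine by intensity addition: L_total = 10·log₁₀(Σ 10^(L_i/10)).
Σ 10^(L/10) = 10^(98.7/10) + 10^(71.7/10) + 10^(87.2/10) + 10^(74.0/10) = 7.978e+09.
L_total = 10·log₁₀(7.978e+09) = 99.02 dB SPL.

99.0 dB SPL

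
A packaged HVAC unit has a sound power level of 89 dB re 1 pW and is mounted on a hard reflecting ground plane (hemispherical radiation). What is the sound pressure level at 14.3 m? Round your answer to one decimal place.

The power spreads over a hemisphere of area 2π·r², so L_p = L_w − 10·log₁₀(2π·r²).
2π·r² = 1285 m², 10·log₁₀ of that is 31.089 dB.
L_p = 89 − 31.089 = 57.91 dB.

57.9 dB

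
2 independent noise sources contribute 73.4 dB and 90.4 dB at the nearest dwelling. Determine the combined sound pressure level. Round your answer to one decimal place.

For uncorrelated sources the intensities add, so convert each level to linear form, sum, and take 10·log₁₀ of the total.
Σ 10^(L/10) = 10^(73.4/10) + 10^(90.4/10) = 1.118e+09.
L_total = 10·log₁₀(1.118e+09) = 90.49 dB.

90.5 dB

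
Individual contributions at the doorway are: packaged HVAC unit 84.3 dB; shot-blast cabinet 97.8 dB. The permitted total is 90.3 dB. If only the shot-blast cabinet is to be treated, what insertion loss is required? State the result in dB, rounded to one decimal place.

Fixed contribution from the other source: Σ 10^(L/10) = 10^(84.3/10) = 2.692e+08 (84.30 dB).
To meet 90.3 dB overall, the treated shot-blast cabinet may contribute at most 10^(90.3/10) − 2.692e+08 = 8.024e+08, i.e. 89.04 dB.
So the shot-blast cabinet must be reduced from 97.8 to 89.04 dB: IL = 8.76 dB.

8.8 dB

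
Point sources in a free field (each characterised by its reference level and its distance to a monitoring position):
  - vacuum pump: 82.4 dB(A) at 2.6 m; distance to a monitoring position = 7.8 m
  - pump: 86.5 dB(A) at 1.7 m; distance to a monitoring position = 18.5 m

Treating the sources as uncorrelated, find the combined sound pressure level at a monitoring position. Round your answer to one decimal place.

Apply inverse-square spreading to bring every level to the receiver, then sum 10^(L/10).
vacuum pump: 82.4 − 20·log₁₀(7.8/2.6) = 82.4 − 9.54 = 72.86 dB(A).
pump: 86.5 − 20·log₁₀(18.5/1.7) = 86.5 − 20.73 = 65.77 dB(A).
Σ 10^(L/10) = 2.308e+07 → L_total = 10·log₁₀(2.308e+07) = 73.63 dB(A).

73.6 dB(A)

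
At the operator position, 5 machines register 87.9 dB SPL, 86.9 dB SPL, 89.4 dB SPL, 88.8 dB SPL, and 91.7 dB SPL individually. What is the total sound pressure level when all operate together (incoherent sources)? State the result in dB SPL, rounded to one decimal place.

96.2 dB SPL

Incoherent sources combine by intensity addition: L_total = 10·log₁₀(Σ 10^(L_i/10)).
Σ 10^(L/10) = 10^(87.9/10) + 10^(86.9/10) + 10^(89.4/10) + 10^(88.8/10) + 10^(91.7/10) = 4.215e+09.
L_total = 10·log₁₀(4.215e+09) = 96.25 dB SPL.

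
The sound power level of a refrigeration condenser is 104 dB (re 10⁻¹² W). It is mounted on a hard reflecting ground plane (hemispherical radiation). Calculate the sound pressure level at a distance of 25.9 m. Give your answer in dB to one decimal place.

The power spreads over a hemisphere of area 2π·r², so L_p = L_w − 10·log₁₀(2π·r²).
2π·r² = 4215 m², 10·log₁₀ of that is 36.248 dB.
L_p = 104 − 36.248 = 67.75 dB.

67.8 dB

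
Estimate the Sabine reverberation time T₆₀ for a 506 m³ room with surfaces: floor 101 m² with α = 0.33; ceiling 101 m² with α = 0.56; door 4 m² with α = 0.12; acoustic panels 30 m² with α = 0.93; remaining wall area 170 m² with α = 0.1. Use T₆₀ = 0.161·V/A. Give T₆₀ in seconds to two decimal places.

0.60 s

Total absorption A = 101·0.33 + 101·0.56 + 4·0.12 + 30·0.93 + 170·0.1 = 135.27 m² sabins.
T₆₀ = 0.161 × 506 / 135.27 = 0.602 s.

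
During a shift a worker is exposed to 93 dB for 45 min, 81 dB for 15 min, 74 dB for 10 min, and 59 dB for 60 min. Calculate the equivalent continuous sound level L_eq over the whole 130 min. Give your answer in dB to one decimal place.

88.5 dB

L_eq = 10·log₁₀[(1/T)·Σ tᵢ·10^(Lᵢ/10)] with T = 130 min.
Σ tᵢ·10^(Lᵢ/10) = 45·10^(93/10) + 15·10^(81/10) + 10·10^(74/10) + 60·10^(59/10) = 9.197e+10.
L_eq = 10·log₁₀(9.197e+10/130) = 88.50 dB.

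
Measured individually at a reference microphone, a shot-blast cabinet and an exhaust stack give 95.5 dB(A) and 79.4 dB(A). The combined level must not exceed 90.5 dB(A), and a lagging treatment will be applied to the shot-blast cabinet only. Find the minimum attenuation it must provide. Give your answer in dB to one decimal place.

5.4 dB

The untreated sources together contribute 10^(79.4/10) = 8.710e+07, i.e. 79.40 dB(A).
To meet 90.5 dB(A) overall, the treated shot-blast cabinet may contribute at most 10^(90.5/10) − 8.710e+07 = 1.035e+09, i.e. 90.15 dB(A).
So the shot-blast cabinet must be reduced from 95.5 to 90.15 dB(A): IL = 5.35 dB.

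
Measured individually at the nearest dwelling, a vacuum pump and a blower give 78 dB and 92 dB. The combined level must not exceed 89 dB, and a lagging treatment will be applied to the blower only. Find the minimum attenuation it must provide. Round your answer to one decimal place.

3.4 dB

Fixed contribution from the other source: Σ 10^(L/10) = 10^(78/10) = 6.310e+07 (78.00 dB).
The limit corresponds to 10^(89/10) = 7.943e+08; subtracting the fixed part leaves 7.312e+08 for the blower, i.e. 88.64 dB.
So the blower must be reduced from 92 to 88.64 dB: IL = 3.36 dB.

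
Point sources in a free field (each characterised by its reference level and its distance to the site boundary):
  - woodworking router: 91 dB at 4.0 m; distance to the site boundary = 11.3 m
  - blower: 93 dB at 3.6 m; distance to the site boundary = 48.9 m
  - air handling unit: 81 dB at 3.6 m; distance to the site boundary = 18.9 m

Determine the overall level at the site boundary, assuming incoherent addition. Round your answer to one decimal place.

First find each source's level at the receiver (point-source: −20·log₁₀(r/r_ref)), then combine on an intensity basis.
woodworking router: 91 − 20·log₁₀(11.3/4.0) = 91 − 9.02 = 81.98 dB.
blower: 93 − 20·log₁₀(48.9/3.6) = 93 − 22.66 = 70.34 dB.
air handling unit: 81 − 20·log₁₀(18.9/3.6) = 81 − 14.40 = 66.60 dB.
Σ 10^(L/10) = 1.731e+08 → L_total = 10·log₁₀(1.731e+08) = 82.38 dB.

82.4 dB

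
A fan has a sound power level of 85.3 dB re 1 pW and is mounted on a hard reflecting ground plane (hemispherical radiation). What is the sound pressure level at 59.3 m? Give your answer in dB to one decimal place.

The power spreads over a hemisphere of area 2π·r², so L_p = L_w − 10·log₁₀(2π·r²).
2π·r² = 2.209e+04 m², 10·log₁₀ of that is 43.443 dB.
L_p = 85.3 − 43.443 = 41.86 dB.

41.9 dB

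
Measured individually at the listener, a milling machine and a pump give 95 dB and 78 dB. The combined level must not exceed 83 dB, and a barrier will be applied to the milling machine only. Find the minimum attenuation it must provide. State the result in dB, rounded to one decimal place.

13.7 dB

The untreated sources together contribute 10^(78/10) = 6.310e+07, i.e. 78.00 dB.
The limit corresponds to 10^(83/10) = 1.995e+08; subtracting the fixed part leaves 1.364e+08 for the milling machine, i.e. 81.35 dB.
So the milling machine must be reduced from 95 to 81.35 dB: IL = 13.65 dB.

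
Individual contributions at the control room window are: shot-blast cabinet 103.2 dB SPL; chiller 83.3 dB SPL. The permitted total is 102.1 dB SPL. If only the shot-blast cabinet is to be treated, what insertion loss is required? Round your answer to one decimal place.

Fixed contribution from the other source: Σ 10^(L/10) = 10^(83.3/10) = 2.138e+08 (83.30 dB SPL).
To meet 102.1 dB SPL overall, the treated shot-blast cabinet may contribute at most 10^(102.1/10) − 2.138e+08 = 1.600e+10, i.e. 102.04 dB SPL.
So the shot-blast cabinet must be reduced from 103.2 to 102.04 dB SPL: IL = 1.16 dB.

1.2 dB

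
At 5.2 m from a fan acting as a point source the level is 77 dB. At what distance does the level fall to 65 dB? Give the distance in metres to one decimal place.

For a point source L₁ − L₂ = 20·log₁₀(r₂/r₁), so r₂ = r₁·10^((L₁−L₂)/20).
r₂ = 5.2·10^((77−65)/20) = 5.2·10^(12.0/20) = 20.70 m.

20.7 m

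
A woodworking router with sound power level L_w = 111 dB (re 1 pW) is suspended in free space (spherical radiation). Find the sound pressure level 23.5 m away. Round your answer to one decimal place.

L_p = L_w − 10·log₁₀(4π·r²) with r = 23.5 m.
4π·r² = 6940 m², 10·log₁₀ of that is 38.413 dB.
L_p = 111 − 38.413 = 72.59 dB.

72.6 dB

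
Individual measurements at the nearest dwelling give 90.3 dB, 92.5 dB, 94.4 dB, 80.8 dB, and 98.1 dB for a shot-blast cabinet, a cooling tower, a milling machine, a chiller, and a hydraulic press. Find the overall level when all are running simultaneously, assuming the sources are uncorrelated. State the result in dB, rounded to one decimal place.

Incoherent sources combine by intensity addition: L_total = 10·log₁₀(Σ 10^(L_i/10)).
Σ 10^(L/10) = 10^(90.3/10) + 10^(92.5/10) + 10^(94.4/10) + 10^(80.8/10) + 10^(98.1/10) = 1.218e+10.
L_total = 10·log₁₀(1.218e+10) = 100.86 dB.

100.9 dB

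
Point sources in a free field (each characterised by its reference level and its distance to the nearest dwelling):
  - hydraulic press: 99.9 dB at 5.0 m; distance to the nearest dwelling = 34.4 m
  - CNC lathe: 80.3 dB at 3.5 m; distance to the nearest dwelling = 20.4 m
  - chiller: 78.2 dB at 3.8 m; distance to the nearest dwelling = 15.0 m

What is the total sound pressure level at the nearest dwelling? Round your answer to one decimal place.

First find each source's level at the receiver (point-source: −20·log₁₀(r/r_ref)), then combine on an intensity basis.
hydraulic press: 99.9 − 20·log₁₀(34.4/5.0) = 99.9 − 16.75 = 83.15 dB.
CNC lathe: 80.3 − 20·log₁₀(20.4/3.5) = 80.3 − 15.31 = 64.99 dB.
chiller: 78.2 − 20·log₁₀(15.0/3.8) = 78.2 − 11.93 = 66.27 dB.
Σ 10^(L/10) = 2.138e+08 → L_total = 10·log₁₀(2.138e+08) = 83.30 dB.

83.3 dB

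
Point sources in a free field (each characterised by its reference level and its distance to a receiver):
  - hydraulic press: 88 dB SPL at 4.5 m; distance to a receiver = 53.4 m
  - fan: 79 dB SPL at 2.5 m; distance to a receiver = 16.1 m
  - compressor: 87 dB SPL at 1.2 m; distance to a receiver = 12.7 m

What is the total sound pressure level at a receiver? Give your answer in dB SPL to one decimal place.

70.4 dB SPL

First find each source's level at the receiver (point-source: −20·log₁₀(r/r_ref)), then combine on an intensity basis.
hydraulic press: 88 − 20·log₁₀(53.4/4.5) = 88 − 21.49 = 66.51 dB SPL.
fan: 79 − 20·log₁₀(16.1/2.5) = 79 − 16.18 = 62.82 dB SPL.
compressor: 87 − 20·log₁₀(12.7/1.2) = 87 − 20.49 = 66.51 dB SPL.
Σ 10^(L/10) = 1.087e+07 → L_total = 10·log₁₀(1.087e+07) = 70.36 dB SPL.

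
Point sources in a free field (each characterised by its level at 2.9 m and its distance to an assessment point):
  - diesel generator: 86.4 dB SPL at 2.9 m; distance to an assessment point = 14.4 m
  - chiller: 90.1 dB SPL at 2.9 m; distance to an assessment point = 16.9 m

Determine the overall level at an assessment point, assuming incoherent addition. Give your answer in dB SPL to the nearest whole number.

Apply inverse-square spreading to bring every level to the receiver, then sum 10^(L/10).
diesel generator: 86.4 − 20·log₁₀(14.4/2.9) = 86.4 − 13.92 = 72.48 dB SPL.
chiller: 90.1 − 20·log₁₀(16.9/2.9) = 90.1 − 15.31 = 74.79 dB SPL.
Σ 10^(L/10) = 4.784e+07 → L_total = 10·log₁₀(4.784e+07) = 76.80 dB SPL.

77 dB SPL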